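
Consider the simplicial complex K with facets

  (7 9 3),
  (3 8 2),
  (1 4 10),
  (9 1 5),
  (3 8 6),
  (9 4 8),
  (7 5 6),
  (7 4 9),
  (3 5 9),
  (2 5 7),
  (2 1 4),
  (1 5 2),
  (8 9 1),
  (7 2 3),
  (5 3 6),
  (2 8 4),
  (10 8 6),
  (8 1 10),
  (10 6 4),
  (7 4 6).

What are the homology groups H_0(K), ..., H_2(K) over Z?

H_0 ≅ Z,  H_1 ≅ Z ⊕ Z_2,  H_2 = 0.

Order the vertices as 1 < 2 < 3 < 4 < 5 < 6 < 7 < 8 < 9 < 10. Listing each simplex with vertices in this order, K has dimension 2 with simplices:

  0-simplices (10): [1], [2], [3], [4], [5], [6], [7], [8], [9], [10]
  1-simplices (30): (30 of them)
  2-simplices (20): (20 of them)

so the chain groups are C_0 ≅ Z^10, C_1 ≅ Z^30, C_2 ≅ Z^20.

∂_1: C_1 → C_0 maps an edge to its endpoints' difference, ∂[p,q] = q − p.
This gives a 10×30 integer matrix of rank 9; reducing to Smith normal form yields diagonal entries (1,1,1,1,1,1,1,1,1).

The boundary map ∂_2: C_2 → C_1 acts by ∂[p,q,r] = [q,r] − [p,r] + [p,q]. For instance
  ∂[3,5,9] = [5,9] − [3,9] + [3,5],
  ∂[4,8,9] = [8,9] − [4,9] + [4,8].
This gives a 30×20 integer matrix of rank 20; reducing to Smith normal form yields diagonal entries (1,1,1,1,1,1,1,1,1,1,1,1,1,1,1,1,1,1,1,2).

Now H_k = ker ∂_k / im ∂_{k+1}, so:

  H_0: rank C_0 − rank ∂_1 = 10 − 9 = 1, and the invariant factors of ∂_1 are all 1, so H_0 = Z.
  H_1: rank ker ∂_1 − rank ∂_2 = (30 − 9) − 20 = 1, and ∂_2 has invariant factor 2 > 1, so H_1 = Z ⊕ Z_2.
  H_2: rank ker ∂_2 − rank ∂_3 = (20 − 20) − 0 = 0, and there is no ∂_3, so H_2 = 0.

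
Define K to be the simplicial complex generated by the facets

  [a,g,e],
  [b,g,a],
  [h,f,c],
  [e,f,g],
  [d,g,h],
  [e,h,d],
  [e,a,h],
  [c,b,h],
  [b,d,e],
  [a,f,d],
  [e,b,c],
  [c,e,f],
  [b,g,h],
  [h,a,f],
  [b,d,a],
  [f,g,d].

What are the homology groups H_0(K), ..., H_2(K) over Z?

H_0 ≅ Z,  H_1 ≅ Z^2,  H_2 ≅ Z.

Take the total order a < b < c < d < e < f < g < h on the vertex set. Then K (dimension 2) consists of the simplices:

  0-simplices (8): a, b, c, d, e, f, g, h
  1-simplices (24): ab, ad, ae, af, ag, ah, bc, bd, be, bg, bh, ce, cf, ch, de, df, dg, dh, ef, eg, eh, fg, fh, gh
  2-simplices (16): abd, abg, adf, aeg, aeh, afh, bce, bch, bde, bgh, cef, cfh, deh, dfg, dgh, efg

Hence C_0 ≅ Z^8, C_1 ≅ Z^24, C_2 ≅ Z^16.

Boundary ∂_1: C_1 → C_0 sends each edge [p,q] (with p < q) to q − p. For instance
  ∂de = e − d.
The 8×24 boundary matrix has rank 7 and Smith normal form diag(1,1,1,1,1,1,1).

∂_2: C_2 → C_1 maps a triangle to the signed sum of its edges. For instance
  ∂deh = eh − dh + de,
  ∂cef = ef − cf + ce.
The resulting 24×16 matrix has rank 15, and its Smith normal form has invariant factors (1,1,1,1,1,1,1,1,1,1,1,1,1,1,1).

Computing H_k = (kernel of ∂_k) / (image of ∂_{k+1}):

  H_0: rank C_0 − rank ∂_1 = 8 − 7 = 1, and the invariant factors of ∂_1 are all 1, so H_0 ≅ Z.
  H_1: rank ker ∂_1 − rank ∂_2 = (24 − 7) − 15 = 2, and the invariant factors of ∂_2 are all 1, so H_1 ≅ Z^2.
  H_2: rank ker ∂_2 − rank ∂_3 = (16 − 15) − 0 = 1, and there is no ∂_3, so H_2 ≅ Z.

As a check, the Euler characteristic is 8 − 24 + 16 = 0, which agrees with 1 − 2 + 1 = 0.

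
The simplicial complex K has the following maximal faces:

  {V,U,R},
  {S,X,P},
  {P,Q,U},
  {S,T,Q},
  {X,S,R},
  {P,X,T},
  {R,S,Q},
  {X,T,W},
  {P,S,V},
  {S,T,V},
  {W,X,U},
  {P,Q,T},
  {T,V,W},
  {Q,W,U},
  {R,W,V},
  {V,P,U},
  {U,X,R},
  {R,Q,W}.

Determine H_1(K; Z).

H_1 = Z ⊕ Z_2.

K has 9 vertices, 27 edges, 18 triangles.
rank ∂_1 = 8, rank ∂_2 = 18 ⇒ b_1 = 27 − 8 − 18 = 1; ∂_2 has invariant factor(s) [2] giving torsion. So H_1 = Z ⊕ Z_2.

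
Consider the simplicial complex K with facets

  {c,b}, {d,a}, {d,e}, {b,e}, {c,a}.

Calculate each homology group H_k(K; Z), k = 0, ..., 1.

Fix the vertex order a < b < c < d < e and write every simplex with vertices in increasing order. Then dim K = 1 and the simplices of K are:

  0-simplices (5): a, b, c, d, e
  1-simplices (5): ac, ad, bc, be, de

Hence C_0 ≅ Z^5, C_1 ≅ Z^5.

The boundary map ∂_1: C_1 → C_0 is given by ∂[p,q] = [q] − [p]. For instance
  ∂be = e − b.
The resulting 5×5 matrix has rank 4, and its Smith normal form has invariant factors (1,1,1,1).

From H_k ≅ ker(∂_k) / im(∂_{k+1}) we obtain:

  H_0: rank C_0 − rank ∂_1 = 5 − 4 = 1, and the invariant factors of ∂_1 are all 1, so H_0 = Z.
  H_1: rank ker ∂_1 − rank ∂_2 = (5 − 4) − 0 = 1, and there is no ∂_2, so H_1 = Z.

(K is a triangulation of the circle S^1.)

H_0 = Z,  H_1 = Z.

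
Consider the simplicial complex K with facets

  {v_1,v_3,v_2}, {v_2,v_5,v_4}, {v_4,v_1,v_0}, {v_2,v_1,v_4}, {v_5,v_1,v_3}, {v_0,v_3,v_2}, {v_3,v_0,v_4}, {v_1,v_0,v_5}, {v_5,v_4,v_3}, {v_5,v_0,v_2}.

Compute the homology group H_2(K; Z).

H_2 = 0.

K has 6 vertices, 15 edges, 10 triangles.
rank ∂_2 = 10, rank ∂_3 = 0 ⇒ b_2 = 10 − 10 − 0 = 0. So H_2 = 0.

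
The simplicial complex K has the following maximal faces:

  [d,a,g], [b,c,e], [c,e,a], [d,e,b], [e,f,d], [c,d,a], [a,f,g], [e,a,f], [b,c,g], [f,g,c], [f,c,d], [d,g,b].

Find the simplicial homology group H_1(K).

H_1 ≅ Z_2.

Take the total order a < b < c < d < e < f < g on the vertex set. Then K (dimension 2) consists of the simplices:

  0-simplices (7): a, b, c, d, e, f, g
  1-simplices (18): ac, ad, ae, af, ag, bc, bd, be, bg, cd, ce, cf, cg, de, df, dg, ef, fg
  2-simplices (12): acd, ace, adg, aef, afg, bce, bcg, bde, bdg, cdf, cfg, def

so the chain groups are C_0 ≅ Z^7, C_1 ≅ Z^18, C_2 ≅ Z^12.

∂_1: C_1 → C_0 sends each edge [p,q] (with p < q) to q − p. For instance
  ∂ce = e − c.
This gives a 7×18 integer matrix of rank 6; reducing to Smith normal form yields diagonal entries (1,1,1,1,1,1).

The boundary map ∂_2: C_2 → C_1 maps a triangle to the signed sum of its edges. For instance
  ∂cfg = fg − cg + cf,
  ∂acd = cd − ad + ac.
As a 18×12 matrix over Z this has rank 12, with invariant factors (1,1,1,1,1,1,1,1,1,1,1,2).

Now H_k = ker ∂_k / im ∂_{k+1}, so:

  H_1: rank ker ∂_1 − rank ∂_2 = (18 − 6) − 12 = 0, and ∂_2 has invariant factor 2 > 1, so H_1 = Z_2.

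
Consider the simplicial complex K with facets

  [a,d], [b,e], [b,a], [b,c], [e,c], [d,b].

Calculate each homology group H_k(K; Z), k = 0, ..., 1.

We work with the vertex ordering a < b < c < d < e. The simplices of K, each written with vertices in increasing order, are:

  0-simplices (5): a, b, c, d, e
  1-simplices (6): ab, ad, bc, bd, be, ce

giving chain groups C_0 ≅ Z^5, C_1 ≅ Z^6.

Boundary ∂_1: C_1 → C_0 maps an edge to its endpoints' difference, ∂[p,q] = q − p.
This gives a 5×6 integer matrix of rank 4; reducing to Smith normal form yields diagonal entries (1,1,1,1).

Reading off H_k = ker ∂_k / im ∂_{k+1}:

  H_0: rank C_0 − rank ∂_1 = 5 − 4 = 1, and the invariant factors of ∂_1 are all 1, so H_0 ≅ Z.
  H_1: rank ker ∂_1 − rank ∂_2 = (6 − 4) − 0 = 2, and there is no ∂_2, so H_1 ≅ Z^2.

H_0 ≅ Z,  H_1 ≅ Z^2.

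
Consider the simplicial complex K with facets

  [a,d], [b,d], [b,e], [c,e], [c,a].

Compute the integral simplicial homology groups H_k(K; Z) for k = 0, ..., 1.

We work with the vertex ordering a < b < c < d < e. The simplices of K, each written with vertices in increasing order, are:

  0-simplices (5): a, b, c, d, e
  1-simplices (5): ac, ad, bd, be, ce

Hence C_0 ≅ Z^5, C_1 ≅ Z^5.

Boundary ∂_1: C_1 → C_0 sends each edge [p,q] (with p < q) to q − p.
This gives a 5×5 integer matrix of rank 4; reducing to Smith normal form yields diagonal entries (1,1,1,1).

From H_k ≅ ker(∂_k) / im(∂_{k+1}) we obtain:

  H_0: rank C_0 − rank ∂_1 = 5 − 4 = 1, and the invariant factors of ∂_1 are all 1, so H_0 = Z.
  H_1: rank ker ∂_1 − rank ∂_2 = (5 − 4) − 0 = 1, and there is no ∂_2, so H_1 = Z.

As a check, the Euler characteristic is 5 − 5 = 0, which agrees with 1 − 1 = 0.

H_0 ≅ Z,  H_1 ≅ Z.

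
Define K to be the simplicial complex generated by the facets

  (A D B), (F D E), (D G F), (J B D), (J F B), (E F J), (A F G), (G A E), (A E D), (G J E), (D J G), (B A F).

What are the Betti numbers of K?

Take the total order A < B < D < E < F < G < J on the vertex set. Then K (dimension 2) consists of the simplices:

  0-simplices (7): A, B, D, E, F, G, J
  1-simplices (18): AB, AD, AE, AF, AG, BD, BF, BJ, DE, DF, DG, DJ, EF, EG, EJ, FG, FJ, GJ
  2-simplices (12): ABD, ABF, ADE, AEG, AFG, BDJ, BFJ, DEF, DFG, DGJ, EFJ, EGJ

so the chain groups are C_0 ≅ Z^7, C_1 ≅ Z^18, C_2 ≅ Z^12.

The boundary map ∂_1: C_1 → C_0 is given by ∂[p,q] = [q] − [p]. For instance
  ∂DG = G − D.
The 7×18 boundary matrix has rank 6 and Smith normal form diag(1,1,1,1,1,1).

∂_2: C_2 → C_1 acts by ∂[p,q,r] = [q,r] − [p,r] + [p,q]. For instance
  ∂EFJ = FJ − EJ + EF,
  ∂DFG = FG − DG + DF.
The resulting 18×12 matrix has rank 12, and its Smith normal form has invariant factors (1,1,1,1,1,1,1,1,1,1,1,2).

Reading off H_k = ker ∂_k / im ∂_{k+1}:

  H_0: rank C_0 − rank ∂_1 = 7 − 6 = 1, and the invariant factors of ∂_1 are all 1, so H_0 = Z.
  H_1: rank ker ∂_1 − rank ∂_2 = (18 − 6) − 12 = 0, and ∂_2 has invariant factor 2 > 1, so H_1 = Z/2.
  H_2: rank ker ∂_2 − rank ∂_3 = (12 − 12) − 0 = 0, and there is no ∂_3, so H_2 = 0.

Hence the Betti numbers are b_0 = 1, b_1 = 0, b_2 = 0.

b_0 = 1, b_1 = 0, b_2 = 0.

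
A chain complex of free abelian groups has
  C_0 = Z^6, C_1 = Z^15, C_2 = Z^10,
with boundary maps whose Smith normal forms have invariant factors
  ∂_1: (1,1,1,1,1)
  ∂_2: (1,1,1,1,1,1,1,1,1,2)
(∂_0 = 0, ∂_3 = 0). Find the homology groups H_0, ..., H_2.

H_0: b_0 = 6 − 0 − 5 = 1; torsion from ∂_1 factors > 1: none. So H_0 = Z.
H_1: b_1 = 15 − 5 − 10 = 0; torsion from ∂_2 factors > 1: [2]. So H_1 = Z/2Z.
H_2: b_2 = 10 − 10 − 0 = 0; torsion from ∂_3 factors > 1: none. So H_2 = 0.

H_0 = Z,  H_1 = Z/2Z,  H_2 = 0.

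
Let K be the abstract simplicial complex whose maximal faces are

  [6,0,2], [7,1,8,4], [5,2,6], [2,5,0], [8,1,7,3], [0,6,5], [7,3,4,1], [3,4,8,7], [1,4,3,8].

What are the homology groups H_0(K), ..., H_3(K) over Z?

H_0 ≅ Z^2,  H_1 = 0,  H_2 ≅ Z,  H_3 ≅ Z.

We work with the vertex ordering 0 < 1 < 2 < 3 < 4 < 5 < 6 < 7 < 8. The simplices of K, each written with vertices in increasing order, are:

  0-simplices (9): [0], [1], [2], [3], [4], [5], [6], [7], [8]
  1-simplices (16): [0,2], [0,5], [0,6], [1,3], [1,4], [1,7], [1,8], [2,5], [2,6], [3,4], [3,7], [3,8], [4,7], [4,8], [5,6], [7,8]
  2-simplices (14): [0,2,5], [0,2,6], [0,5,6], [1,3,4], [1,3,7], [1,3,8], [1,4,7], [1,4,8], [1,7,8], [2,5,6], [3,4,7], [3,4,8], [3,7,8], [4,7,8]
  3-simplices (5): [1,3,4,7], [1,3,4,8], [1,3,7,8], [1,4,7,8], [3,4,7,8]

so the chain groups are C_0 ≅ Z^9, C_1 ≅ Z^16, C_2 ≅ Z^14, C_3 ≅ Z^5.

∂_1: C_1 → C_0 maps an edge to its endpoints' difference, ∂[p,q] = q − p.
The 9×16 boundary matrix has rank 7 and Smith normal form diag(1,1,1,1,1,1,1).

∂_2: C_2 → C_1 acts by ∂[p,q,r] = [q,r] − [p,r] + [p,q]. For instance
  ∂[3,4,8] = [4,8] − [3,8] + [3,4],
  ∂[2,5,6] = [5,6] − [2,6] + [2,5].
The 16×14 boundary matrix has rank 9 and Smith normal form diag(1,1,1,1,1,1,1,1,1).

The boundary map ∂_3: C_3 → C_2 sends each 3-simplex σ to the alternating sum Σ_i (−1)^i (σ with its i-th vertex removed). For instance
  ∂[1,4,7,8] = [4,7,8] − [1,7,8] + [1,4,8] − [1,4,7],
  ∂[1,3,7,8] = [3,7,8] − [1,7,8] + [1,3,8] − [1,3,7].
As a 14×5 matrix over Z this has rank 4, with invariant factors (1,1,1,1).

Reading off H_k = ker ∂_k / im ∂_{k+1}:

  H_0: rank C_0 − rank ∂_1 = 9 − 7 = 2, and the invariant factors of ∂_1 are all 1, so H_0 = Z^2.
  H_1: rank ker ∂_1 − rank ∂_2 = (16 − 7) − 9 = 0, and the invariant factors of ∂_2 are all 1, so H_1 = 0.
  H_2: rank ker ∂_2 − rank ∂_3 = (14 − 9) − 4 = 1, and the invariant factors of ∂_3 are all 1, so H_2 = Z.
  H_3: rank ker ∂_3 − rank ∂_4 = (5 − 4) − 0 = 1, and there is no ∂_4, so H_3 = Z.

As a check, the Euler characteristic is 9 − 16 + 14 − 5 = 2, which agrees with 2 − 0 + 1 − 1 = 2.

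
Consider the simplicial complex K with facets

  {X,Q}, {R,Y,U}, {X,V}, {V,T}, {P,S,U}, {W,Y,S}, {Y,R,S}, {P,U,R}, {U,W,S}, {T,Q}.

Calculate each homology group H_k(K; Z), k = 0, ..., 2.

Fix the vertex order P < Q < R < S < T < U < V < W < X < Y and write every simplex with vertices in increasing order. Then dim K = 2 and the simplices of K are:

  0-simplices (10): P, Q, R, S, T, U, V, W, X, Y
  1-simplices (16): PR, PS, PU, QT, QX, RS, RU, RY, SU, SW, SY, TV, UW, UY, VX, WY
  2-simplices (6): PRU, PSU, RSY, RUY, SUW, SWY

Hence C_0 ≅ Z^10, C_1 ≅ Z^16, C_2 ≅ Z^6.

Boundary ∂_1: C_1 → C_0 maps an edge to its endpoints' difference, ∂[p,q] = q − p.
The 10×16 boundary matrix has rank 8 and Smith normal form diag(1,1,1,1,1,1,1,1).

∂_2: C_2 → C_1 maps a triangle to the signed sum of its edges. For instance
  ∂RSY = SY − RY + RS,
  ∂PRU = RU − PU + PR.
The 16×6 boundary matrix has rank 6 and Smith normal form diag(1,1,1,1,1,1).

Computing H_k = (kernel of ∂_k) / (image of ∂_{k+1}):

  H_0: rank C_0 − rank ∂_1 = 10 − 8 = 2, and the invariant factors of ∂_1 are all 1, so H_0 ≅ Z^2.
  H_1: rank ker ∂_1 − rank ∂_2 = (16 − 8) − 6 = 2, and the invariant factors of ∂_2 are all 1, so H_1 ≅ Z^2.
  H_2: rank ker ∂_2 − rank ∂_3 = (6 − 6) − 0 = 0, and there is no ∂_3, so H_2 ≅ 0.

H_0 ≅ Z^2,  H_1 ≅ Z^2,  H_2 = 0.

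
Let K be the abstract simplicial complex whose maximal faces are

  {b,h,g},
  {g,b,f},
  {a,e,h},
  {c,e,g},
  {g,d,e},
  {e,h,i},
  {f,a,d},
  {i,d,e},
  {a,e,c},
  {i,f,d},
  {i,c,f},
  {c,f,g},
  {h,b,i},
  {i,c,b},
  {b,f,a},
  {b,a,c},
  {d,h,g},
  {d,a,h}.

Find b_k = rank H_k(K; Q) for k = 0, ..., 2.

b_0 = 1, b_1 = 1, b_2 = 0.

We work with the vertex ordering a < b < c < d < e < f < g < h < i. The simplices of K, each written with vertices in increasing order, are:

  0-simplices (9): a, b, c, d, e, f, g, h, i
  1-simplices (27): ab, ac, ad, ae, af, ah, bc, bf, bg, bh, bi, ce, cf, cg, ci, de, df, dg, dh, di, eg, eh, ei, fg, fi, gh, hi
  2-simplices (18): abc, abf, ace, adf, adh, aeh, bci, bfg, bgh, bhi, ceg, cfg, cfi, deg, dei, dfi, dgh, ehi

so the chain groups are C_0 ≅ Z^9, C_1 ≅ Z^27, C_2 ≅ Z^18.

Boundary ∂_1: C_1 → C_0 sends each edge [p,q] (with p < q) to q − p.
As a 9×27 matrix over Z this has rank 8, with invariant factors (1,1,1,1,1,1,1,1).

The boundary map ∂_2: C_2 → C_1 acts by ∂[p,q,r] = [q,r] − [p,r] + [p,q]. For instance
  ∂ehi = hi − ei + eh,
  ∂aeh = eh − ah + ae.
As a 27×18 matrix over Z this has rank 18, with invariant factors (1,1,1,1,1,1,1,1,1,1,1,1,1,1,1,1,1,2).

Reading off H_k = ker ∂_k / im ∂_{k+1}:

  H_0: rank C_0 − rank ∂_1 = 9 − 8 = 1, and the invariant factors of ∂_1 are all 1, so H_0 ≅ Z.
  H_1: rank ker ∂_1 − rank ∂_2 = (27 − 8) − 18 = 1, and ∂_2 has invariant factor 2 > 1, so H_1 ≅ Z × Z/2.
  H_2: rank ker ∂_2 − rank ∂_3 = (18 − 18) − 0 = 0, and there is no ∂_3, so H_2 ≅ 0.

(K is a triangulation of the Klein bottle.)

Hence the Betti numbers are b_0 = 1, b_1 = 1, b_2 = 0.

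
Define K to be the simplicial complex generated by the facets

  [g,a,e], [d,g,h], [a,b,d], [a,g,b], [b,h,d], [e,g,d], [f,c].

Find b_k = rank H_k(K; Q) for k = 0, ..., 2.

Fix the vertex order a < b < c < d < e < f < g < h and write every simplex with vertices in increasing order. Then dim K = 2 and the simplices of K are:

  0-simplices (8): a, b, c, d, e, f, g, h
  1-simplices (13): ab, ad, ae, ag, bd, bg, bh, cf, de, dg, dh, eg, gh
  2-simplices (6): abd, abg, aeg, bdh, deg, dgh

giving chain groups C_0 ≅ Z^8, C_1 ≅ Z^13, C_2 ≅ Z^6.

Boundary ∂_1: C_1 → C_0 maps an edge to its endpoints' difference, ∂[p,q] = q − p.
The 8×13 boundary matrix has rank 6 and Smith normal form diag(1,1,1,1,1,1).

∂_2: C_2 → C_1 maps a triangle to the signed sum of its edges. For instance
  ∂deg = eg − dg + de,
  ∂dgh = gh − dh + dg.
This gives a 13×6 integer matrix of rank 6; reducing to Smith normal form yields diagonal entries (1,1,1,1,1,1).

Computing H_k = (kernel of ∂_k) / (image of ∂_{k+1}):

  H_0: rank C_0 − rank ∂_1 = 8 − 6 = 2, and the invariant factors of ∂_1 are all 1, so H_0 = Z^2.
  H_1: rank ker ∂_1 − rank ∂_2 = (13 − 6) − 6 = 1, and the invariant factors of ∂_2 are all 1, so H_1 = Z.
  H_2: rank ker ∂_2 − rank ∂_3 = (6 − 6) − 0 = 0, and there is no ∂_3, so H_2 = 0.

(K is a triangulation of the disjoint union of the 1-simplex and the cylinder S^1 x I.)

Hence the Betti numbers are b_0 = 2, b_1 = 1, b_2 = 0.

b_0 = 2, b_1 = 1, b_2 = 0.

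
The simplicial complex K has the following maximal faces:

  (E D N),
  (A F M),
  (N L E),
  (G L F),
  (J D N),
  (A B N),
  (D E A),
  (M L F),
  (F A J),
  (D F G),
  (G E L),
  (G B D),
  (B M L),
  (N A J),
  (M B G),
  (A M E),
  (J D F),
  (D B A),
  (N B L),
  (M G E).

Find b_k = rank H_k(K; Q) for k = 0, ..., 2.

Order the vertices as A < B < D < E < F < G < J < L < M < N. Listing each simplex with vertices in this order, K has dimension 2 with simplices:

  0-simplices (10): A, B, D, E, F, G, J, L, M, N
  1-simplices (30): AB, AD, AE, AF, AJ, AM, AN, BD, BG, BL, BM, BN, DE, DF, DG, DJ, DN, EG, EL, EM, EN, FG, FJ, FL, FM, GL, GM, JN, LM, LN
  2-simplices (20): ABD, ABN, ADE, AEM, AFJ, AFM, AJN, BDG, BGM, BLM, BLN, DEN, DFG, DFJ, DJN, EGL, EGM, ELN, FGL, FLM

Hence C_0 ≅ Z^10, C_1 ≅ Z^30, C_2 ≅ Z^20.

Boundary ∂_1: C_1 → C_0 is given by ∂[p,q] = [q] − [p]. For instance
  ∂AM = M − A.
This gives a 10×30 integer matrix of rank 9; reducing to Smith normal form yields diagonal entries (1,1,1,1,1,1,1,1,1).

The boundary map ∂_2: C_2 → C_1 maps a triangle to the signed sum of its edges. For instance
  ∂ADE = DE − AE + AD,
  ∂AFJ = FJ − AJ + AF.
The 30×20 boundary matrix has rank 20 and Smith normal form diag(1,1,1,1,1,1,1,1,1,1,1,1,1,1,1,1,1,1,1,2).

Reading off H_k = ker ∂_k / im ∂_{k+1}:

  H_0: rank C_0 − rank ∂_1 = 10 − 9 = 1, and the invariant factors of ∂_1 are all 1, so H_0 = Z.
  H_1: rank ker ∂_1 − rank ∂_2 = (30 − 9) − 20 = 1, and ∂_2 has invariant factor 2 > 1, so H_1 = Z ⊕ Z_2.
  H_2: rank ker ∂_2 − rank ∂_3 = (20 − 20) − 0 = 0, and there is no ∂_3, so H_2 = 0.

Hence the Betti numbers are b_0 = 1, b_1 = 1, b_2 = 0.

b_0 = 1, b_1 = 1, b_2 = 0.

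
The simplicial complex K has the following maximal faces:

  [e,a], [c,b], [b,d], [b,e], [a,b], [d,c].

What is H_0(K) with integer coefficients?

Fix the vertex order a < b < c < d < e and write every simplex with vertices in increasing order. Then dim K = 1 and the simplices of K are:

  0-simplices (5): a, b, c, d, e
  1-simplices (6): ab, ae, bc, bd, be, cd

so the chain groups are C_0 ≅ Z^5, C_1 ≅ Z^6.

Boundary ∂_1: C_1 → C_0 is given by ∂[p,q] = [q] − [p].
The resulting 5×6 matrix has rank 4, and its Smith normal form has invariant factors (1,1,1,1).

Now H_k = ker ∂_k / im ∂_{k+1}, so:

  H_0: rank C_0 − rank ∂_1 = 5 − 4 = 1, and the invariant factors of ∂_1 are all 1, so H_0 = Z.

H_0 = Z.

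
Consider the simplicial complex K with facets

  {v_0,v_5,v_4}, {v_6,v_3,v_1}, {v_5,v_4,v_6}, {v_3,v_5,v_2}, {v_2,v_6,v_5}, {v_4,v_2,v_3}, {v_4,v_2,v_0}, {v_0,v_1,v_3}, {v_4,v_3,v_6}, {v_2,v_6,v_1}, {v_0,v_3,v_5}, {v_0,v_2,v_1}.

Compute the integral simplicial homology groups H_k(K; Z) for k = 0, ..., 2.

H_0 ≅ Z,  H_1 ≅ Z/2,  H_2 = 0.

K has 7 vertices, 18 edges, 12 triangles.
rank ∂_0 = 0, rank ∂_1 = 6 ⇒ b_0 = 7 − 0 − 6 = 1; all invariant factors of ∂_1 are 1 so no torsion. So H_0 = Z.
rank ∂_1 = 6, rank ∂_2 = 12 ⇒ b_1 = 18 − 6 − 12 = 0; ∂_2 has invariant factor(s) [2] giving torsion. So H_1 = Z/2.
rank ∂_2 = 12, rank ∂_3 = 0 ⇒ b_2 = 12 − 12 − 0 = 0. So H_2 = 0.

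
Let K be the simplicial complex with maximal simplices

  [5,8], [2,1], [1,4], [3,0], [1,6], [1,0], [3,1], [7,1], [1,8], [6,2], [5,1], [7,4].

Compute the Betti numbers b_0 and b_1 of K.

Order the vertices as 0 < 1 < 2 < 3 < 4 < 5 < 6 < 7 < 8. Listing each simplex with vertices in this order, K has dimension 1 with simplices:

  0-simplices (9): [0], [1], [2], [3], [4], [5], [6], [7], [8]
  1-simplices (12): [0,1], [0,3], [1,2], [1,3], [1,4], [1,5], [1,6], [1,7], [1,8], [2,6], [4,7], [5,8]

so the chain groups are C_0 ≅ Z^9, C_1 ≅ Z^12.

∂_1: C_1 → C_0 maps an edge to its endpoints' difference, ∂[p,q] = q − p.
This gives a 9×12 integer matrix of rank 8; reducing to Smith normal form yields diagonal entries (1,1,1,1,1,1,1,1).

Reading off H_k = ker ∂_k / im ∂_{k+1}:

  H_0: rank C_0 − rank ∂_1 = 9 − 8 = 1, and the invariant factors of ∂_1 are all 1, so H_0 ≅ Z.
  H_1: rank ker ∂_1 − rank ∂_2 = (12 − 8) − 0 = 4, and there is no ∂_2, so H_1 ≅ Z^4.

(K is a triangulation of a wedge of 4 circles.)

Hence the Betti numbers are b_0 = 1, b_1 = 4.

b_0 = 1, b_1 = 4.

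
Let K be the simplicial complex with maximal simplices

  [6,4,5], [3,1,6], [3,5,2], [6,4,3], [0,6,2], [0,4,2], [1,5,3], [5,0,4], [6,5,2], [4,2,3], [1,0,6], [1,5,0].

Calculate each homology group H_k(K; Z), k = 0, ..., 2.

H_0 = Z,  H_1 = Z/2,  H_2 = 0.

Order the vertices as 0 < 1 < 2 < 3 < 4 < 5 < 6. Listing each simplex with vertices in this order, K has dimension 2 with simplices:

  0-simplices (7): [0], [1], [2], [3], [4], [5], [6]
  1-simplices (18): [0,1], [0,2], [0,4], [0,5], [0,6], [1,3], [1,5], [1,6], [2,3], [2,4], [2,5], [2,6], [3,4], [3,5], [3,6], [4,5], [4,6], [5,6]
  2-simplices (12): [0,1,5], [0,1,6], [0,2,4], [0,2,6], [0,4,5], [1,3,5], [1,3,6], [2,3,4], [2,3,5], [2,5,6], [3,4,6], [4,5,6]

giving chain groups C_0 ≅ Z^7, C_1 ≅ Z^18, C_2 ≅ Z^12.

The boundary map ∂_1: C_1 → C_0 sends each edge [p,q] (with p < q) to q − p.
The 7×18 boundary matrix has rank 6 and Smith normal form diag(1,1,1,1,1,1).

The boundary map ∂_2: C_2 → C_1 maps a triangle to the signed sum of its edges. For instance
  ∂[2,3,5] = [3,5] − [2,5] + [2,3],
  ∂[0,1,6] = [1,6] − [0,6] + [0,1].
The resulting 18×12 matrix has rank 12, and its Smith normal form has invariant factors (1,1,1,1,1,1,1,1,1,1,1,2).

Reading off H_k = ker ∂_k / im ∂_{k+1}:

  H_0: rank C_0 − rank ∂_1 = 7 − 6 = 1, and the invariant factors of ∂_1 are all 1, so H_0 = Z.
  H_1: rank ker ∂_1 − rank ∂_2 = (18 − 6) − 12 = 0, and ∂_2 has invariant factor 2 > 1, so H_1 = Z/2.
  H_2: rank ker ∂_2 − rank ∂_3 = (12 − 12) − 0 = 0, and there is no ∂_3, so H_2 = 0.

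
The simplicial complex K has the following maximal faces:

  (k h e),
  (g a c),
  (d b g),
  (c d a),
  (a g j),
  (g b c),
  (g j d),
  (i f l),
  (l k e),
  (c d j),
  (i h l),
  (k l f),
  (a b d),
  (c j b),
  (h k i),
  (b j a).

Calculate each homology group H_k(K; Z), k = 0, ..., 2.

H_0 ≅ Z^2,  H_1 ≅ Z ⊕ Z/2Z,  H_2 = 0.

Fix the vertex order a < b < c < d < e < f < g < h < i < j < k < l and write every simplex with vertices in increasing order. Then dim K = 2 and the simplices of K are:

  0-simplices (12): a, b, c, d, e, f, g, h, i, j, k, l
  1-simplices (27): ab, ac, ad, ag, aj, bc, bd, bg, bj, cd, cg, cj, dg, dj, eh, ek, el, fi, fk, fl, gj, hi, hk, hl, ik, il, kl
  2-simplices (16): abd, abj, acd, acg, agj, bcg, bcj, bdg, cdj, dgj, ehk, ekl, fil, fkl, hik, hil

Hence C_0 ≅ Z^12, C_1 ≅ Z^27, C_2 ≅ Z^16.

The boundary map ∂_1: C_1 → C_0 maps an edge to its endpoints' difference, ∂[p,q] = q − p.
The 12×27 boundary matrix has rank 10 and Smith normal form diag(1,1,1,1,1,1,1,1,1,1).

Boundary ∂_2: C_2 → C_1 maps a triangle to the signed sum of its edges. For instance
  ∂hil = il − hl + hi,
  ∂cdj = dj − cj + cd.
The resulting 27×16 matrix has rank 16, and its Smith normal form has invariant factors (1,1,1,1,1,1,1,1,1,1,1,1,1,1,1,2).

Computing H_k = (kernel of ∂_k) / (image of ∂_{k+1}):

  H_0: rank C_0 − rank ∂_1 = 12 − 10 = 2, and the invariant factors of ∂_1 are all 1, so H_0 = Z^2.
  H_1: rank ker ∂_1 − rank ∂_2 = (27 − 10) − 16 = 1, and ∂_2 has invariant factor 2 > 1, so H_1 = Z ⊕ Z/2Z.
  H_2: rank ker ∂_2 − rank ∂_3 = (16 − 16) − 0 = 0, and there is no ∂_3, so H_2 = 0.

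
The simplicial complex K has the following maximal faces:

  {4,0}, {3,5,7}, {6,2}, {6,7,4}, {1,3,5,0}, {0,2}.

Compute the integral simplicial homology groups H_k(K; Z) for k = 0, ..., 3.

H_0 ≅ Z,  H_1 ≅ Z^2,  H_2 = 0,  H_3 = 0.

Take the total order 0 < 1 < 2 < 3 < 4 < 5 < 6 < 7 on the vertex set. Then K (dimension 3) consists of the simplices:

  0-simplices (8): [0], [1], [2], [3], [4], [5], [6], [7]
  1-simplices (14): [0,1], [0,2], [0,3], [0,4], [0,5], [1,3], [1,5], [2,6], [3,5], [3,7], [4,6], [4,7], [5,7], [6,7]
  2-simplices (6): [0,1,3], [0,1,5], [0,3,5], [1,3,5], [3,5,7], [4,6,7]
  3-simplices (1): [0,1,3,5]

Hence C_0 ≅ Z^8, C_1 ≅ Z^14, C_2 ≅ Z^6, C_3 ≅ Z^1.

∂_1: C_1 → C_0 is given by ∂[p,q] = [q] − [p]. For instance
  ∂[0,2] = [2] − [0].
The 8×14 boundary matrix has rank 7 and Smith normal form diag(1,1,1,1,1,1,1).

Boundary ∂_2: C_2 → C_1 acts by ∂[p,q,r] = [q,r] − [p,r] + [p,q]. For instance
  ∂[1,3,5] = [3,5] − [1,5] + [1,3],
  ∂[0,3,5] = [3,5] − [0,5] + [0,3].
As a 14×6 matrix over Z this has rank 5, with invariant factors (1,1,1,1,1).

∂_3: C_3 → C_2 sends each 3-simplex σ to the alternating sum Σ_i (−1)^i (σ with its i-th vertex removed). For instance
  ∂[0,1,3,5] = [1,3,5] − [0,3,5] + [0,1,5] − [0,1,3].
This gives a 6×1 integer matrix of rank 1; reducing to Smith normal form yields diagonal entries (1).

Reading off H_k = ker ∂_k / im ∂_{k+1}:

  H_0: rank C_0 − rank ∂_1 = 8 − 7 = 1, and the invariant factors of ∂_1 are all 1, so H_0 ≅ Z.
  H_1: rank ker ∂_1 − rank ∂_2 = (14 − 7) − 5 = 2, and the invariant factors of ∂_2 are all 1, so H_1 ≅ Z^2.
  H_2: rank ker ∂_2 − rank ∂_3 = (6 − 5) − 1 = 0, and the invariant factors of ∂_3 are all 1, so H_2 ≅ 0.
  H_3: rank ker ∂_3 − rank ∂_4 = (1 − 1) − 0 = 0, and there is no ∂_4, so H_3 ≅ 0.

As a check, the Euler characteristic is 8 − 14 + 6 − 1 = -1, which agrees with 1 − 2 + 0 − 0 = -1.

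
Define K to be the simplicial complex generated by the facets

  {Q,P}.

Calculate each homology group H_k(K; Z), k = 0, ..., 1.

Order the vertices as P < Q. Listing each simplex with vertices in this order, K has dimension 1 with simplices:

  0-simplices (2): P, Q
  1-simplices (1): PQ

Hence C_0 ≅ Z^2, C_1 ≅ Z^1.

The boundary map ∂_1: C_1 → C_0 is given by ∂[p,q] = [q] − [p]. For instance
  ∂PQ = Q − P.
This gives a 2×1 integer matrix of rank 1; reducing to Smith normal form yields diagonal entries (1).

Reading off H_k = ker ∂_k / im ∂_{k+1}:

  H_0: rank C_0 − rank ∂_1 = 2 − 1 = 1, and the invariant factors of ∂_1 are all 1, so H_0 = Z.
  H_1: rank ker ∂_1 − rank ∂_2 = (1 − 1) − 0 = 0, and there is no ∂_2, so H_1 = 0.

As a check, the Euler characteristic is 2 − 1 = 1, which agrees with 1 − 0 = 1.

H_0 = Z,  H_1 = 0.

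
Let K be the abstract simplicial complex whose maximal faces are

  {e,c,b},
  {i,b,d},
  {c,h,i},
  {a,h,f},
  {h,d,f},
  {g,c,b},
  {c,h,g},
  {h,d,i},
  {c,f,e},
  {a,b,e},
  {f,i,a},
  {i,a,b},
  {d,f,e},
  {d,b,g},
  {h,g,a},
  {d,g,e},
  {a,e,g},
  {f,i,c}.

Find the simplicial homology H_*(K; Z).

Order the vertices as a < b < c < d < e < f < g < h < i. Listing each simplex with vertices in this order, K has dimension 2 with simplices:

  0-simplices (9): a, b, c, d, e, f, g, h, i
  1-simplices (27): ab, ae, af, ag, ah, ai, bc, bd, be, bg, bi, ce, cf, cg, ch, ci, de, df, dg, dh, di, ef, eg, fh, fi, gh, hi
  2-simplices (18): abe, abi, aeg, afh, afi, agh, bce, bcg, bdg, bdi, cef, cfi, cgh, chi, def, deg, dfh, dhi

giving chain groups C_0 ≅ Z^9, C_1 ≅ Z^27, C_2 ≅ Z^18.

∂_1: C_1 → C_0 is given by ∂[p,q] = [q] − [p].
The resulting 9×27 matrix has rank 8, and its Smith normal form has invariant factors (1,1,1,1,1,1,1,1).

∂_2: C_2 → C_1 maps a triangle to the signed sum of its edges. For instance
  ∂def = ef − df + de,
  ∂afh = fh − ah + af.
This gives a 27×18 integer matrix of rank 18; reducing to Smith normal form yields diagonal entries (1,1,1,1,1,1,1,1,1,1,1,1,1,1,1,1,1,2).

Reading off H_k = ker ∂_k / im ∂_{k+1}:

  H_0: rank C_0 − rank ∂_1 = 9 − 8 = 1, and the invariant factors of ∂_1 are all 1, so H_0 ≅ Z.
  H_1: rank ker ∂_1 − rank ∂_2 = (27 − 8) − 18 = 1, and ∂_2 has invariant factor 2 > 1, so H_1 ≅ Z ⊕ Z/2.
  H_2: rank ker ∂_2 − rank ∂_3 = (18 − 18) − 0 = 0, and there is no ∂_3, so H_2 ≅ 0.

H_0 ≅ Z,  H_1 ≅ Z ⊕ Z/2,  H_2 = 0.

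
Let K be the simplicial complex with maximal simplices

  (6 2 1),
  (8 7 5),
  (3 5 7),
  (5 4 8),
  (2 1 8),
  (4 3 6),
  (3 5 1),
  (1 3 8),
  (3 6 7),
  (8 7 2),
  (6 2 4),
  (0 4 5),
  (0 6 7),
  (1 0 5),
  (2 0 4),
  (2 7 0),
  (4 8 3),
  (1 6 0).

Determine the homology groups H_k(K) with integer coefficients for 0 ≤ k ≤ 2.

Fix the vertex order 0 < 1 < 2 < 3 < 4 < 5 < 6 < 7 < 8 and write every simplex with vertices in increasing order. Then dim K = 2 and the simplices of K are:

  0-simplices (9): [0], [1], [2], [3], [4], [5], [6], [7], [8]
  1-simplices (27): (27 of them)
  2-simplices (18): [0,1,5], [0,1,6], [0,2,4], [0,2,7], [0,4,5], [0,6,7], [1,2,6], [1,2,8], [1,3,5], [1,3,8], [2,4,6], [2,7,8], [3,4,6], [3,4,8], [3,5,7], [3,6,7], [4,5,8], [5,7,8]

giving chain groups C_0 ≅ Z^9, C_1 ≅ Z^27, C_2 ≅ Z^18.

∂_1: C_1 → C_0 maps an edge to its endpoints' difference, ∂[p,q] = q − p. For instance
  ∂[5,8] = [8] − [5].
The 9×27 boundary matrix has rank 8 and Smith normal form diag(1,1,1,1,1,1,1,1).

The boundary map ∂_2: C_2 → C_1 acts by ∂[p,q,r] = [q,r] − [p,r] + [p,q]. For instance
  ∂[1,3,8] = [3,8] − [1,8] + [1,3],
  ∂[0,4,5] = [4,5] − [0,5] + [0,4].
As a 27×18 matrix over Z this has rank 18, with invariant factors (1,1,1,1,1,1,1,1,1,1,1,1,1,1,1,1,1,2).

Now H_k = ker ∂_k / im ∂_{k+1}, so:

  H_0: rank C_0 − rank ∂_1 = 9 − 8 = 1, and the invariant factors of ∂_1 are all 1, so H_0 = Z.
  H_1: rank ker ∂_1 − rank ∂_2 = (27 − 8) − 18 = 1, and ∂_2 has invariant factor 2 > 1, so H_1 = Z ⊕ Z/2.
  H_2: rank ker ∂_2 − rank ∂_3 = (18 − 18) − 0 = 0, and there is no ∂_3, so H_2 = 0.

As a check, the Euler characteristic is 9 − 27 + 18 = 0, which agrees with 1 − 1 + 0 = 0.

H_0 ≅ Z,  H_1 ≅ Z ⊕ Z/2,  H_2 = 0.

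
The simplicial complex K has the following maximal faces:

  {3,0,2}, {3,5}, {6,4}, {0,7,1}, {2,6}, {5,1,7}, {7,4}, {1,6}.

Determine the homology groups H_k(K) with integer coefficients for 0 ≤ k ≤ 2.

H_0 = Z,  H_1 = Z^3,  H_2 = 0.

We work with the vertex ordering 0 < 1 < 2 < 3 < 4 < 5 < 6 < 7. The simplices of K, each written with vertices in increasing order, are:

  0-simplices (8): [0], [1], [2], [3], [4], [5], [6], [7]
  1-simplices (13): [0,1], [0,2], [0,3], [0,7], [1,5], [1,6], [1,7], [2,3], [2,6], [3,5], [4,6], [4,7], [5,7]
  2-simplices (3): [0,1,7], [0,2,3], [1,5,7]

so the chain groups are C_0 ≅ Z^8, C_1 ≅ Z^13, C_2 ≅ Z^3.

∂_1: C_1 → C_0 maps an edge to its endpoints' difference, ∂[p,q] = q − p. For instance
  ∂[0,2] = [2] − [0].
As a 8×13 matrix over Z this has rank 7, with invariant factors (1,1,1,1,1,1,1).

Boundary ∂_2: C_2 → C_1 sends each 2-simplex [p,q,r] to [q,r] − [p,r] + [p,q]. For instance
  ∂[0,1,7] = [1,7] − [0,7] + [0,1],
  ∂[1,5,7] = [5,7] − [1,7] + [1,5].
The 13×3 boundary matrix has rank 3 and Smith normal form diag(1,1,1).

Reading off H_k = ker ∂_k / im ∂_{k+1}:

  H_0: rank C_0 − rank ∂_1 = 8 − 7 = 1, and the invariant factors of ∂_1 are all 1, so H_0 ≅ Z.
  H_1: rank ker ∂_1 − rank ∂_2 = (13 − 7) − 3 = 3, and the invariant factors of ∂_2 are all 1, so H_1 ≅ Z^3.
  H_2: rank ker ∂_2 − rank ∂_3 = (3 − 3) − 0 = 0, and there is no ∂_3, so H_2 ≅ 0.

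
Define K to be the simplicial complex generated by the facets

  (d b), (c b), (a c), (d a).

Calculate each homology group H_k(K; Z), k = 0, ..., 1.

H_0 ≅ Z,  H_1 ≅ Z.

Fix the vertex order a < b < c < d and write every simplex with vertices in increasing order. Then dim K = 1 and the simplices of K are:

  0-simplices (4): a, b, c, d
  1-simplices (4): ac, ad, bc, bd

Hence C_0 ≅ Z^4, C_1 ≅ Z^4.

∂_1: C_1 → C_0 is given by ∂[p,q] = [q] − [p]. For instance
  ∂ad = d − a.
This gives a 4×4 integer matrix of rank 3; reducing to Smith normal form yields diagonal entries (1,1,1).

Now H_k = ker ∂_k / im ∂_{k+1}, so:

  H_0: rank C_0 − rank ∂_1 = 4 − 3 = 1, and the invariant factors of ∂_1 are all 1, so H_0 ≅ Z.
  H_1: rank ker ∂_1 − rank ∂_2 = (4 − 3) − 0 = 1, and there is no ∂_2, so H_1 ≅ Z.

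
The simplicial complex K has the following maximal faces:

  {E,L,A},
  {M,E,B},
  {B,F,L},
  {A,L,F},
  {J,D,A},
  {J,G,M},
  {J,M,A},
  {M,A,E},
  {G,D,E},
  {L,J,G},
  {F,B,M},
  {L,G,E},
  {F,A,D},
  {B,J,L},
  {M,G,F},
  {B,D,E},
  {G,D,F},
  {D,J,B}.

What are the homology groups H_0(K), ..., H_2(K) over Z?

Fix the vertex order A < B < D < E < F < G < J < L < M and write every simplex with vertices in increasing order. Then dim K = 2 and the simplices of K are:

  0-simplices (9): A, B, D, E, F, G, J, L, M
  1-simplices (27): AD, AE, AF, AJ, AL, AM, BD, BE, BF, BJ, BL, BM, DE, DF, DG, DJ, EG, EL, EM, FG, FL, FM, GJ, GL, GM, JL, JM
  2-simplices (18): ADF, ADJ, AEL, AEM, AFL, AJM, BDE, BDJ, BEM, BFL, BFM, BJL, DEG, DFG, EGL, FGM, GJL, GJM

giving chain groups C_0 ≅ Z^9, C_1 ≅ Z^27, C_2 ≅ Z^18.

The boundary map ∂_1: C_1 → C_0 is given by ∂[p,q] = [q] − [p]. For instance
  ∂BE = E − B.
The 9×27 boundary matrix has rank 8 and Smith normal form diag(1,1,1,1,1,1,1,1).

The boundary map ∂_2: C_2 → C_1 sends each 2-simplex [p,q,r] to [q,r] − [p,r] + [p,q]. For instance
  ∂AFL = FL − AL + AF,
  ∂EGL = GL − EL + EG.
As a 27×18 matrix over Z this has rank 17, with invariant factors (1,1,1,1,1,1,1,1,1,1,1,1,1,1,1,1,1).

Now H_k = ker ∂_k / im ∂_{k+1}, so:

  H_0: rank C_0 − rank ∂_1 = 9 − 8 = 1, and the invariant factors of ∂_1 are all 1, so H_0 ≅ Z.
  H_1: rank ker ∂_1 − rank ∂_2 = (27 − 8) − 17 = 2, and the invariant factors of ∂_2 are all 1, so H_1 ≅ Z^2.
  H_2: rank ker ∂_2 − rank ∂_3 = (18 − 17) − 0 = 1, and there is no ∂_3, so H_2 ≅ Z.

(K is a triangulation of the torus T^2.)

H_0 = Z,  H_1 = Z^2,  H_2 = Z.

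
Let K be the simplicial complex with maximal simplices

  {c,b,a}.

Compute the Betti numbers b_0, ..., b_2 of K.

b_0 = 1, b_1 = 0, b_2 = 0.

Order the vertices as a < b < c. Listing each simplex with vertices in this order, K has dimension 2 with simplices:

  0-simplices (3): a, b, c
  1-simplices (3): ab, ac, bc
  2-simplices (1): abc

Hence C_0 ≅ Z^3, C_1 ≅ Z^3, C_2 ≅ Z^1.

Boundary ∂_1: C_1 → C_0 maps an edge to its endpoints' difference, ∂[p,q] = q − p. For instance
  ∂ac = c − a.
The 3×3 boundary matrix has rank 2 and Smith normal form diag(1,1).

∂_2: C_2 → C_1 sends each 2-simplex [p,q,r] to [q,r] − [p,r] + [p,q]. For instance
  ∂abc = bc − ac + ab.
This gives a 3×1 integer matrix of rank 1; reducing to Smith normal form yields diagonal entries (1).

Now H_k = ker ∂_k / im ∂_{k+1}, so:

  H_0: rank C_0 − rank ∂_1 = 3 − 2 = 1, and the invariant factors of ∂_1 are all 1, so H_0 = Z.
  H_1: rank ker ∂_1 − rank ∂_2 = (3 − 2) − 1 = 0, and the invariant factors of ∂_2 are all 1, so H_1 = 0.
  H_2: rank ker ∂_2 − rank ∂_3 = (1 − 1) − 0 = 0, and there is no ∂_3, so H_2 = 0.

As a check, the Euler characteristic is 3 − 3 + 1 = 1, which agrees with 1 − 0 + 0 = 1.
(K is a triangulation of the 2-simplex.)

Hence the Betti numbers are b_0 = 1, b_1 = 0, b_2 = 0.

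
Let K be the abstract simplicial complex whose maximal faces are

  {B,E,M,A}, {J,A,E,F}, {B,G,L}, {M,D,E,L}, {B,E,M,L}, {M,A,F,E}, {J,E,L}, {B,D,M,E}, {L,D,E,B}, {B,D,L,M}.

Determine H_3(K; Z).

We work with the vertex ordering A < B < D < E < F < G < J < L < M. The simplices of K, each written with vertices in increasing order, are:

  0-simplices (9): A, B, D, E, F, G, J, L, M
  1-simplices (22): AB, AE, AF, AJ, AM, BD, BE, BG, BL, BM, DE, DL, DM, EF, EJ, EL, EM, FJ, FM, GL, JL, LM
  2-simplices (21): ABE, ABM, AEF, AEJ, AEM, AFJ, AFM, BDE, BDL, BDM, BEL, BEM, BGL, BLM, DEL, DEM, DLM, EFJ, EFM, EJL, ELM
  3-simplices (8): ABEM, AEFJ, AEFM, BDEL, BDEM, BDLM, BELM, DELM

giving chain groups C_0 ≅ Z^9, C_1 ≅ Z^22, C_2 ≅ Z^21, C_3 ≅ Z^8.

∂_1: C_1 → C_0 sends each edge [p,q] (with p < q) to q − p. For instance
  ∂EF = F − E.
The 9×22 boundary matrix has rank 8 and Smith normal form diag(1,1,1,1,1,1,1,1).

Boundary ∂_2: C_2 → C_1 acts by ∂[p,q,r] = [q,r] − [p,r] + [p,q]. For instance
  ∂BDE = DE − BE + BD,
  ∂AEF = EF − AF + AE.
As a 22×21 matrix over Z this has rank 14, with invariant factors (1,1,1,1,1,1,1,1,1,1,1,1,1,1).

∂_3: C_3 → C_2 sends each 3-simplex σ to the alternating sum Σ_i (−1)^i (σ with its i-th vertex removed). For instance
  ∂BDEM = DEM − BEM + BDM − BDE,
  ∂AEFM = EFM − AFM + AEM − AEF.
The resulting 21×8 matrix has rank 7, and its Smith normal form has invariant factors (1,1,1,1,1,1,1).

Reading off H_k = ker ∂_k / im ∂_{k+1}:

  H_3: rank ker ∂_3 − rank ∂_4 = (8 − 7) − 0 = 1, and there is no ∂_4, so H_3 ≅ Z.

H_3 = Z.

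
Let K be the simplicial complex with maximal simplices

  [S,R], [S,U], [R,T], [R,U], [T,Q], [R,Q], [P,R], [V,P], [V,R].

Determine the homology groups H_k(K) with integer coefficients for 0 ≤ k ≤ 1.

Take the total order P < Q < R < S < T < U < V on the vertex set. Then K (dimension 1) consists of the simplices:

  0-simplices (7): P, Q, R, S, T, U, V
  1-simplices (9): PR, PV, QR, QT, RS, RT, RU, RV, SU

giving chain groups C_0 ≅ Z^7, C_1 ≅ Z^9.

The boundary map ∂_1: C_1 → C_0 maps an edge to its endpoints' difference, ∂[p,q] = q − p. For instance
  ∂RU = U − R.
As a 7×9 matrix over Z this has rank 6, with invariant factors (1,1,1,1,1,1).

Now H_k = ker ∂_k / im ∂_{k+1}, so:

  H_0: rank C_0 − rank ∂_1 = 7 − 6 = 1, and the invariant factors of ∂_1 are all 1, so H_0 ≅ Z.
  H_1: rank ker ∂_1 − rank ∂_2 = (9 − 6) − 0 = 3, and there is no ∂_2, so H_1 ≅ Z^3.

As a check, the Euler characteristic is 7 − 9 = -2, which agrees with 1 − 3 = -2.

H_0 ≅ Z,  H_1 ≅ Z^3.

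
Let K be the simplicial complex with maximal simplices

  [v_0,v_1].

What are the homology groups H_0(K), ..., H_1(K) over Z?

Order the vertices as v_0 < v_1. Listing each simplex with vertices in this order, K has dimension 1 with simplices:

  0-simplices (2): [v_0], [v_1]
  1-simplices (1): [v_0,v_1]

Hence C_0 ≅ Z^2, C_1 ≅ Z^1.

∂_1: C_1 → C_0 is given by ∂[p,q] = [q] − [p]. For instance
  ∂[v_0,v_1] = [v_1] − [v_0].
This gives a 2×1 integer matrix of rank 1; reducing to Smith normal form yields diagonal entries (1).

From H_k ≅ ker(∂_k) / im(∂_{k+1}) we obtain:

  H_0: rank C_0 − rank ∂_1 = 2 − 1 = 1, and the invariant factors of ∂_1 are all 1, so H_0 ≅ Z.
  H_1: rank ker ∂_1 − rank ∂_2 = (1 − 1) − 0 = 0, and there is no ∂_2, so H_1 ≅ 0.

(K is a triangulation of the 1-simplex.)

H_0 = Z,  H_1 = 0.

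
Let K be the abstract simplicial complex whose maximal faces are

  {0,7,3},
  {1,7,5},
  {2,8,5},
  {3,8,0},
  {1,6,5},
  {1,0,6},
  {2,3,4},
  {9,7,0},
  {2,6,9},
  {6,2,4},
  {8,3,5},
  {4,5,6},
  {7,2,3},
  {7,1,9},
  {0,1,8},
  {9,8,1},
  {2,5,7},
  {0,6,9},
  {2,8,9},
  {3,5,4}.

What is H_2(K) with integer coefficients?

Take the total order 0 < 1 < 2 < 3 < 4 < 5 < 6 < 7 < 8 < 9 on the vertex set. Then K (dimension 2) consists of the simplices:

  0-simplices (10): [0], [1], [2], [3], [4], [5], [6], [7], [8], [9]
  1-simplices (30): (30 of them)
  2-simplices (20): (20 of them)

giving chain groups C_0 ≅ Z^10, C_1 ≅ Z^30, C_2 ≅ Z^20.

Boundary ∂_1: C_1 → C_0 maps an edge to its endpoints' difference, ∂[p,q] = q − p. For instance
  ∂[2,5] = [5] − [2].
The resulting 10×30 matrix has rank 9, and its Smith normal form has invariant factors (1,1,1,1,1,1,1,1,1).

∂_2: C_2 → C_1 acts by ∂[p,q,r] = [q,r] − [p,r] + [p,q]. For instance
  ∂[0,6,9] = [6,9] − [0,9] + [0,6],
  ∂[2,3,4] = [3,4] − [2,4] + [2,3].
The 30×20 boundary matrix has rank 20 and Smith normal form diag(1,1,1,1,1,1,1,1,1,1,1,1,1,1,1,1,1,1,1,2).

Now H_k = ker ∂_k / im ∂_{k+1}, so:

  H_2: rank ker ∂_2 − rank ∂_3 = (20 − 20) − 0 = 0, and there is no ∂_3, so H_2 ≅ 0.

H_2 = 0.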